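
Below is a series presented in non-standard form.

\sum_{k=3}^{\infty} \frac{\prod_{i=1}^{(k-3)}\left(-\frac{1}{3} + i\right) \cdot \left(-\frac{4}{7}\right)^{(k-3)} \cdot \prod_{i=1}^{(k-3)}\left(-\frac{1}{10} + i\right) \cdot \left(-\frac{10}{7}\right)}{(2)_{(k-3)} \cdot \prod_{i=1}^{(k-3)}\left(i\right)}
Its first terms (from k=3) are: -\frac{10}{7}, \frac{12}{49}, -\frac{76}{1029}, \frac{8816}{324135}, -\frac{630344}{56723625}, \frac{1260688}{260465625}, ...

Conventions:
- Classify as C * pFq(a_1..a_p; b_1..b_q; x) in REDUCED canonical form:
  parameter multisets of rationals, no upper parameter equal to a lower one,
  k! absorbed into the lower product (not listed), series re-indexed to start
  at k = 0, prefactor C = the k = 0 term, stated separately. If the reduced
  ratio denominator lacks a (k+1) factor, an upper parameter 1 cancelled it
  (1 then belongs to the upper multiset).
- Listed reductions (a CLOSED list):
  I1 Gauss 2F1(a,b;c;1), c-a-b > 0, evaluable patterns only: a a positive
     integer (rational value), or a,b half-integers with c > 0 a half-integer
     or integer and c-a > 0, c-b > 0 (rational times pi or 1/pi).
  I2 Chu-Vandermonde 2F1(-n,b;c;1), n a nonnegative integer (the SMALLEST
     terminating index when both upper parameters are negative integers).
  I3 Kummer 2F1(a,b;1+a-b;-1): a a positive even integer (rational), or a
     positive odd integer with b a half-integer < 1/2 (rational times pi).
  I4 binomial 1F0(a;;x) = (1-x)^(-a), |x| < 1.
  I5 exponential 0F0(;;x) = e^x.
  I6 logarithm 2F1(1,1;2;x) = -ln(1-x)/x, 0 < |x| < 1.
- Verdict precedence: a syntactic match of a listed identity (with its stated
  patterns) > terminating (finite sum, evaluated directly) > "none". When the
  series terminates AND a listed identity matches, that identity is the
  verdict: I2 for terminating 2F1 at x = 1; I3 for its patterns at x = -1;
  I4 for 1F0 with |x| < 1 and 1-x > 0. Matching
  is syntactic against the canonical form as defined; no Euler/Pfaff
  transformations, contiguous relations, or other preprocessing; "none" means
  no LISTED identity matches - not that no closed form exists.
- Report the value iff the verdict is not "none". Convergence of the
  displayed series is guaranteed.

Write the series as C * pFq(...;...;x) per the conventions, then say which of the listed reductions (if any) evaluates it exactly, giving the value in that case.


The tell: t_0 = -\frac{10}{7} here, and the running product (C = -10/7) telescopes to a rising factorial.
Adjacent-term ratio: r(k) = -\frac{4}{7} * (k+\frac{2}{3}) (k+\frac{9}{10}) / [(k+2) (k+1)] - rational in k. x = -\frac{4}{7}; t_0 = -\frac{10}{7}; negate the roots.

Classification (C = -\frac{10}{7}): 2F1 with upper {\frac{2}{3}, \frac{9}{10}}, lower {2}, argument x = -\frac{4}{7}. Verdict: none. Every listed pattern misses the 2F1 form at -\frac{4}{7}, upper {\frac{2}{3}, \frac{9}{10}}.


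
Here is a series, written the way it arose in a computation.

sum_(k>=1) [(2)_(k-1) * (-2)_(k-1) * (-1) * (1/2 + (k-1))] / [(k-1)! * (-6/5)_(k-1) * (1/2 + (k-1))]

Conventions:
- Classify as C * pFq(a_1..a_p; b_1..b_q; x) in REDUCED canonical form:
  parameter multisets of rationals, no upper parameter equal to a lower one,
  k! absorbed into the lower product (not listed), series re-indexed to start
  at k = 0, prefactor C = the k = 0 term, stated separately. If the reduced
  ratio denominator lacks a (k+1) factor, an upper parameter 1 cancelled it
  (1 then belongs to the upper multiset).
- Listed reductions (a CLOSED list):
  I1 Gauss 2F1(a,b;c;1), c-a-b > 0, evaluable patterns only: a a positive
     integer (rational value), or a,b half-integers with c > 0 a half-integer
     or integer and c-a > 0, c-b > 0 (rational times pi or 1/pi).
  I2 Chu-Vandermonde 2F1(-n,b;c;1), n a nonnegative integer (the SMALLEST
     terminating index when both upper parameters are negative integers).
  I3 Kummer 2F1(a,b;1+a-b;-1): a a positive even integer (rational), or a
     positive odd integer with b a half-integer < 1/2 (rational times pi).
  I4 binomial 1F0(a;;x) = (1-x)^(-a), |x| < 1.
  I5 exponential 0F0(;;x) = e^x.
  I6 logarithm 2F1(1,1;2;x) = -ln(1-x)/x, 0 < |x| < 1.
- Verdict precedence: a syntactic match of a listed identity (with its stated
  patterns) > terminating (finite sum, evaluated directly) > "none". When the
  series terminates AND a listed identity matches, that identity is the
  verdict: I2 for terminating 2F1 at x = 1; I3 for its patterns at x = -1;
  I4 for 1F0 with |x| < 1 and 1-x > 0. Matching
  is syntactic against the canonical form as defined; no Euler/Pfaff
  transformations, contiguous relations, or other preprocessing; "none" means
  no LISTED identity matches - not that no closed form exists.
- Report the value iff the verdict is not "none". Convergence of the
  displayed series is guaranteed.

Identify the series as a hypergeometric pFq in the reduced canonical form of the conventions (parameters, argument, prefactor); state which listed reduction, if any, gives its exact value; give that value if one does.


With C = -1: the canonical form is 2F1(-2, 2; -6/5; 1). Verdict: the Chu-Vandermonde identity I2 matches (terminating 2F1 at x = 1 with n = 2, b = 2, c = -6/5). Hence: -88/3.

Key step: from the first term -1: striking the common factor k + 1/2 reduces the term (prefactor -1).
Consecutive-term ratio: r(k) = 1 * (k-2) (k+2) / [(k-6/5) (k+1)] - rational in k, leading ratio 1; with t_0 = -1, classification follows.


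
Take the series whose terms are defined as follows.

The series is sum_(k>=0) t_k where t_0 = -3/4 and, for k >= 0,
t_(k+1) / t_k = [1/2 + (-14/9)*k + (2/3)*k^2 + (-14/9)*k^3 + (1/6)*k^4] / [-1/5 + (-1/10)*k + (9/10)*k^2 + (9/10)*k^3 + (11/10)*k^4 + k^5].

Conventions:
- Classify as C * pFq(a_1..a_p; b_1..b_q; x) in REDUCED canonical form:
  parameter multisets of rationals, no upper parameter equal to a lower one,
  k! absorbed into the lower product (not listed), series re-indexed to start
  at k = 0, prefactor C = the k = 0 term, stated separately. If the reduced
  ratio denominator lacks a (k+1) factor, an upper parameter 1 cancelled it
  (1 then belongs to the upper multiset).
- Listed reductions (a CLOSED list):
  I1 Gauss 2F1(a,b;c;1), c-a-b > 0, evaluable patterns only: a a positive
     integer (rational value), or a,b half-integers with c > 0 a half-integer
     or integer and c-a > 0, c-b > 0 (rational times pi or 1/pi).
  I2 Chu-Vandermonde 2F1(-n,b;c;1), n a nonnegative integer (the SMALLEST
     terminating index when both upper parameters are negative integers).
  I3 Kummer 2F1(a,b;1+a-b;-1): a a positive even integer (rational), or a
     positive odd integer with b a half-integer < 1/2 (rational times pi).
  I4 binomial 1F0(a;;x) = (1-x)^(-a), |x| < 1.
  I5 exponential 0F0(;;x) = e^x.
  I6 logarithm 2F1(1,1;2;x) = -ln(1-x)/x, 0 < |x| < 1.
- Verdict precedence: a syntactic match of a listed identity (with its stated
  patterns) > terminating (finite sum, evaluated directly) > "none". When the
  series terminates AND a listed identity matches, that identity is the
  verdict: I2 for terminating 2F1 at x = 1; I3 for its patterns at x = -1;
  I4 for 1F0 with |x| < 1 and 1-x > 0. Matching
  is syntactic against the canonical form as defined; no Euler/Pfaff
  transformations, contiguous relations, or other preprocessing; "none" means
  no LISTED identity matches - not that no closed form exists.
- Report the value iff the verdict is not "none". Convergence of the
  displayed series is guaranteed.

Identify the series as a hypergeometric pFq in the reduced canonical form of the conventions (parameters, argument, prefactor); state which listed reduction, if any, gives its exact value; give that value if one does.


Structural cue: x = (1/6) and the ratio is unreduced: k^2 + 1 divides both sides (C = -3/4, x = 1/6).
Ratio: r(k) = (1/6) * (k-9) (k-1/3) / [(k-2/5) (k+1/2) (k+1)] - rational; roots negated = parameters, x = (1/6), C = -3/4.

With C = -3/4: the canonical form is 2F2(-9, -1/3; -2/5, 1/2; 1/6). Verdict: terminating - upper parameter -9 makes this a finite sum (last index 9), evaluated exactly. Its exact value is 13048737540881131597/38546080294687429464.


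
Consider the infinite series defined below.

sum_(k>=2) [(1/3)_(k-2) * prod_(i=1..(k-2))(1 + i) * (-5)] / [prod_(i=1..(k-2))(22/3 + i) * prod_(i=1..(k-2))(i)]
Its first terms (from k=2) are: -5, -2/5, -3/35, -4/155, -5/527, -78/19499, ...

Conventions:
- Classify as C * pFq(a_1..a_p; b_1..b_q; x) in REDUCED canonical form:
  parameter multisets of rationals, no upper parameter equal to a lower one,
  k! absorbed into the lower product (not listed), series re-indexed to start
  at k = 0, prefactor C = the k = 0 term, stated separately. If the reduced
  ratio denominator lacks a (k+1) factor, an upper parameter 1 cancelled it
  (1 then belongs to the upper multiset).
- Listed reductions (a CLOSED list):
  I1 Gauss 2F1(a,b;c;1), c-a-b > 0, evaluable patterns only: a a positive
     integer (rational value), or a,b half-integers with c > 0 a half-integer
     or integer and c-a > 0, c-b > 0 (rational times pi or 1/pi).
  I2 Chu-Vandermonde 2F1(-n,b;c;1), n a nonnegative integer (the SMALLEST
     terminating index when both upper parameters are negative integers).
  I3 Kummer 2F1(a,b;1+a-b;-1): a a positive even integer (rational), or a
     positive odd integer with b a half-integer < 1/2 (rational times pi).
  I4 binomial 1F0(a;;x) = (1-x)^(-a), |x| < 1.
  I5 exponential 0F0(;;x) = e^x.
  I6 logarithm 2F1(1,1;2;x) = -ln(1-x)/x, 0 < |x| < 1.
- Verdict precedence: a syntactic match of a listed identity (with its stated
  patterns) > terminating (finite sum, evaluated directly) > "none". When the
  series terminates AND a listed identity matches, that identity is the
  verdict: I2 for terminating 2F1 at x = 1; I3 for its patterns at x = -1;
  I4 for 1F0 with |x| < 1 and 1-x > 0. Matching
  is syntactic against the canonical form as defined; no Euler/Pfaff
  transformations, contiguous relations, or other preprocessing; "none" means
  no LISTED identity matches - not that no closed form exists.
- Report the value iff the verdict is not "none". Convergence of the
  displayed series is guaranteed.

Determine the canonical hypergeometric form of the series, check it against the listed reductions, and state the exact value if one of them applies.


Key observation: t_0 being -5, the lower running product (C = -5) is a rising factorial.
Step ratio: r(k) = 1 * (k+1/3) (k+2) / [(k+25/3) (k+1)] - poly over poly, x = 1 from leading terms; C = -5 at k = 0.

Classification (C = -5): 2F1 with upper {1/3, 2}, lower {25/3}, argument x = 1. Verdict: Gauss (I1, integer-parameter pattern) fires (x = 1: the Gamma ratio telescopes since c-a-b = 6 > 0 and a = 2 in Z>0). Sum: -1045/189.


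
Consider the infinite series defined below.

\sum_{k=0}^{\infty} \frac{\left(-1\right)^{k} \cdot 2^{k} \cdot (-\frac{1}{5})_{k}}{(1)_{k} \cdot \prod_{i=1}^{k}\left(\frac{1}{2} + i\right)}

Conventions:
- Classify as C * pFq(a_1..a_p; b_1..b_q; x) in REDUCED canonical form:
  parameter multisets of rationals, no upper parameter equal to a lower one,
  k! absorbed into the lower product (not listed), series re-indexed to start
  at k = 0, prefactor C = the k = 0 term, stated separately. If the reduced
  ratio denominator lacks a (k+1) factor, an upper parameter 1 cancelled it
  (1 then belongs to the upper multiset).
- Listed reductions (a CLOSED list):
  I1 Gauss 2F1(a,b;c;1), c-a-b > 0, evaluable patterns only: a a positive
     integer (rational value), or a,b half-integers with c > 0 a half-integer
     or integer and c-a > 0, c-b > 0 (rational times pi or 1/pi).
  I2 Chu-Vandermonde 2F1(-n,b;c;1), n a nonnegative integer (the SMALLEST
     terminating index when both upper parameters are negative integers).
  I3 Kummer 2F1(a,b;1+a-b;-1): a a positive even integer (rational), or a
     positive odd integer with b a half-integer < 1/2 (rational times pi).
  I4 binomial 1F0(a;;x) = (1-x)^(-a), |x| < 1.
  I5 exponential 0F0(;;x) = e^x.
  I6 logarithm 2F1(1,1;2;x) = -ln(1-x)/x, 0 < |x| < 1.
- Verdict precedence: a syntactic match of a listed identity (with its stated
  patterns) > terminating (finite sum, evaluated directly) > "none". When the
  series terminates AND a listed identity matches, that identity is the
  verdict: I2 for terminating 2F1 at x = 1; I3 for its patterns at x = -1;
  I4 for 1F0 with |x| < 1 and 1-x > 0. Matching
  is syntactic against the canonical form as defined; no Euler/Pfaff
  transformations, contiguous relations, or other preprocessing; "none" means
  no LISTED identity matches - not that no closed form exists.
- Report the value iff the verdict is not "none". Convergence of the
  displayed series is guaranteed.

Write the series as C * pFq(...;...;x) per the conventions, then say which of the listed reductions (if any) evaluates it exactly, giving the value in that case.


Reduced: x = -2, 1F1, upper = {-\frac{1}{5}}, lower = {\frac{3}{2}}, C = 1. Verdict: none - this 1F1 at x = -2 matches no listed pattern, and upper {-\frac{1}{5}} holds no stopper.

First insight: from the first term 1: the lower running product (C = 1) is a rising factorial.
Term ratio: r(k) = -2 * (k-\frac{1}{5}) / [(k+\frac{3}{2}) (k+1)] - rational; roots negated = parameters, x = -2, C = 1.


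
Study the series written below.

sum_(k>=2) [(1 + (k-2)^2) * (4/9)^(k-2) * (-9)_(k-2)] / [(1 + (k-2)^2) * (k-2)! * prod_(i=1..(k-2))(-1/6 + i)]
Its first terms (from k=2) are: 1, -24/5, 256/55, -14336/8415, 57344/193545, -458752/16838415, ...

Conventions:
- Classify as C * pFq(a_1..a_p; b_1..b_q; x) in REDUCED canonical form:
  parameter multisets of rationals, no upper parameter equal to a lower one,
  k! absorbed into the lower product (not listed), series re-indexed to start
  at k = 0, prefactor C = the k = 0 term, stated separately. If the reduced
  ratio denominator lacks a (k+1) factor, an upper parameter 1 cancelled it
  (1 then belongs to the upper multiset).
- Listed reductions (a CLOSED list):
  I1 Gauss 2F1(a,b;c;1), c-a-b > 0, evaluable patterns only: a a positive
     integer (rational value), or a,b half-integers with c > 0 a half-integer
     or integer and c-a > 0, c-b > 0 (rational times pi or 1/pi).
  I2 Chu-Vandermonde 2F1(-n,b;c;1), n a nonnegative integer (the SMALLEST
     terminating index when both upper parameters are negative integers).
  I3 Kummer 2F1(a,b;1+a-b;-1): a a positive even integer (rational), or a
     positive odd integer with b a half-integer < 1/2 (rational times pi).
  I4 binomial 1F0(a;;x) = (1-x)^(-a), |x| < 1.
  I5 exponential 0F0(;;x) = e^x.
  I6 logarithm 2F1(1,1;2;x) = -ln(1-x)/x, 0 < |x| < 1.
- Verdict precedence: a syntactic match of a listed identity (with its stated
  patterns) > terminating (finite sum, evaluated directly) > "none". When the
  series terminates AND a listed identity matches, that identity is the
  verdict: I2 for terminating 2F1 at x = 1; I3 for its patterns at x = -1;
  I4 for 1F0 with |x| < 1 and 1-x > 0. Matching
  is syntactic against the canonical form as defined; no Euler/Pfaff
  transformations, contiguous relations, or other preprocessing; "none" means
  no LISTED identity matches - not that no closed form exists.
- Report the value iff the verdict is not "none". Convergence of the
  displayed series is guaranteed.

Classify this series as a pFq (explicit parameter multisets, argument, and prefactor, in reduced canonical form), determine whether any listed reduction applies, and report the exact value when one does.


With C = 1: the canonical form is 1F1(-9; 5/6; 4/9). Verdict: terminating (-9 upstairs). 10 nonzero terms in all; added directly. Sum: -25392423057991433/43878762002742975.

First insight: x = (4/9) and striking the common factor k^2 + 1 reduces the term (C = 1).
Ratio: r(k) = (4/9) * (k-9) / [(k+5/6) (k+1)] - rational in k, leading ratio (4/9); with t_0 = 1, classification follows.


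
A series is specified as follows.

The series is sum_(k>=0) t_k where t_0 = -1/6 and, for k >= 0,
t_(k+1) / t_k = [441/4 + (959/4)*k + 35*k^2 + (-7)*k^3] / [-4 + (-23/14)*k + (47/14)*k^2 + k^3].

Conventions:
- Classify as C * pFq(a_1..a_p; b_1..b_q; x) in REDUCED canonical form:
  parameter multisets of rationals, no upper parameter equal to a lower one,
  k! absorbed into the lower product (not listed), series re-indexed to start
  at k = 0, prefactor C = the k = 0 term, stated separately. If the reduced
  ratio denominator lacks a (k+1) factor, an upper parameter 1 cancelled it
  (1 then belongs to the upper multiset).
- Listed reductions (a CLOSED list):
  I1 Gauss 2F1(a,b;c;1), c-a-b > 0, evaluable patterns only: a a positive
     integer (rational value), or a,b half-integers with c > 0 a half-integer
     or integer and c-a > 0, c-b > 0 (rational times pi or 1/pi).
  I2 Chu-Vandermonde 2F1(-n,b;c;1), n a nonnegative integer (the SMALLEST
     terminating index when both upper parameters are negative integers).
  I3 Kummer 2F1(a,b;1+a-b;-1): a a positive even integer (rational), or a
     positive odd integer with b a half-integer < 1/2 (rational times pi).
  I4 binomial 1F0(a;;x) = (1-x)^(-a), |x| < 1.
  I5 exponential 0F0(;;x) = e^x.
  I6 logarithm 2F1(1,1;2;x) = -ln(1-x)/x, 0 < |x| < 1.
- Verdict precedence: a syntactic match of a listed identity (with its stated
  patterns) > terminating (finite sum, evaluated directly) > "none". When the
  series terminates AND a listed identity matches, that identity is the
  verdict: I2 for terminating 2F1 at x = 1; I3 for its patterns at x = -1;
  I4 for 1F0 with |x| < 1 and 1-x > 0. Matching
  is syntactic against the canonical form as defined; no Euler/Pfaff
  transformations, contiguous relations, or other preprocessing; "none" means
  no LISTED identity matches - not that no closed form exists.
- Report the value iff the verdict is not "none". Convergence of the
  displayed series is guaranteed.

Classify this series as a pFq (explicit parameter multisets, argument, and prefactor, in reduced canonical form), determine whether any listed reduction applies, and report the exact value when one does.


With C = -1/6: the canonical form is 2F1(-9, 1/2; -8/7; -7). Verdict: terminating - the sum ends at index 9 because -9 is a negative integer; exact evaluation follows. Value: -364998882686608245293/171020648448.

The tell: t_0 = -1/6 here, and factor the ratio over Q (C = -1/6): negated roots = parameters.
Adjacent-term ratio: r(k) = (-7) * (k-9) (k+1/2) / [(k-8/7) (k+1)] - rational in k, leading ratio (-7); with t_0 = -1/6, classification follows.


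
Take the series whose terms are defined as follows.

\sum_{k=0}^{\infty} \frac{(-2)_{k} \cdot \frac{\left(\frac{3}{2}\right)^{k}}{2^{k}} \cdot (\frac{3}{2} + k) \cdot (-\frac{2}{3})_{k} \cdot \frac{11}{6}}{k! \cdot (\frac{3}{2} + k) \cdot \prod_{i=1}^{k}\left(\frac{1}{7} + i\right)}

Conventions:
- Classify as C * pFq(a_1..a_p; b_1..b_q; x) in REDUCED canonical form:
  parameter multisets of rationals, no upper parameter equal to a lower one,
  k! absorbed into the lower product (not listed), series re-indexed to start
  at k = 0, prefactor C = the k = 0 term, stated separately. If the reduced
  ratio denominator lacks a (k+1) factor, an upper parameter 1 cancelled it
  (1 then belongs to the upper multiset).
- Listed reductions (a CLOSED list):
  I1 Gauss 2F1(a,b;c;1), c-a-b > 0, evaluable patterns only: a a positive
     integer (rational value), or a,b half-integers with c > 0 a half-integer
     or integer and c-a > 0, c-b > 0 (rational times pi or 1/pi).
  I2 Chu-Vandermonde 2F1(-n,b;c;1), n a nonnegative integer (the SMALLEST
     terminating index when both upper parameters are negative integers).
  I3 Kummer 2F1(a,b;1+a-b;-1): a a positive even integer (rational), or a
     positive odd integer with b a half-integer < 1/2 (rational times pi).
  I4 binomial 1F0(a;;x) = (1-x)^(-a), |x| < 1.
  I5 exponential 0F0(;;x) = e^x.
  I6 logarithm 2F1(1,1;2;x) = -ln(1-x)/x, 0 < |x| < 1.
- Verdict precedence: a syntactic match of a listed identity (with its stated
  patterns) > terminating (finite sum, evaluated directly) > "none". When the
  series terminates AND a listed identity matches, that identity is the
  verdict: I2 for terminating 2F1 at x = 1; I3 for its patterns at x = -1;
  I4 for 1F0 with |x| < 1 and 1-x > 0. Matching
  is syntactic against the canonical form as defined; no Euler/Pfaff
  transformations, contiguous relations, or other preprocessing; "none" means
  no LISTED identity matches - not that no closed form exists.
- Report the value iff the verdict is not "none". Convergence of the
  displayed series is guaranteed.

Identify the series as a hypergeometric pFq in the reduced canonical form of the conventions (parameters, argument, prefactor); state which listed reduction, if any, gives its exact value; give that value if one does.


The tell: with t_0 = \frac{11}{6}, striking the common factor k + 3/2 reduces the term (prefactor 11/6).
Adjacent-term ratio: r(k) = \frac{3}{4} * (k-2) (k-\frac{2}{3}) / [(k+\frac{8}{7}) (k+1)] - rational in k. x = \frac{3}{4}; t_0 = \frac{11}{6}; negate the roots.

Reduced: x = \frac{3}{4}, 2F1, upper = {-2, -\frac{2}{3}}, lower = {\frac{8}{7}}, C = \frac{11}{6}. Verdict: terminating. With -2 upstairs the series is a 3-term polynomial sum; evaluated term by term. Sum: \frac{19261}{5760}.


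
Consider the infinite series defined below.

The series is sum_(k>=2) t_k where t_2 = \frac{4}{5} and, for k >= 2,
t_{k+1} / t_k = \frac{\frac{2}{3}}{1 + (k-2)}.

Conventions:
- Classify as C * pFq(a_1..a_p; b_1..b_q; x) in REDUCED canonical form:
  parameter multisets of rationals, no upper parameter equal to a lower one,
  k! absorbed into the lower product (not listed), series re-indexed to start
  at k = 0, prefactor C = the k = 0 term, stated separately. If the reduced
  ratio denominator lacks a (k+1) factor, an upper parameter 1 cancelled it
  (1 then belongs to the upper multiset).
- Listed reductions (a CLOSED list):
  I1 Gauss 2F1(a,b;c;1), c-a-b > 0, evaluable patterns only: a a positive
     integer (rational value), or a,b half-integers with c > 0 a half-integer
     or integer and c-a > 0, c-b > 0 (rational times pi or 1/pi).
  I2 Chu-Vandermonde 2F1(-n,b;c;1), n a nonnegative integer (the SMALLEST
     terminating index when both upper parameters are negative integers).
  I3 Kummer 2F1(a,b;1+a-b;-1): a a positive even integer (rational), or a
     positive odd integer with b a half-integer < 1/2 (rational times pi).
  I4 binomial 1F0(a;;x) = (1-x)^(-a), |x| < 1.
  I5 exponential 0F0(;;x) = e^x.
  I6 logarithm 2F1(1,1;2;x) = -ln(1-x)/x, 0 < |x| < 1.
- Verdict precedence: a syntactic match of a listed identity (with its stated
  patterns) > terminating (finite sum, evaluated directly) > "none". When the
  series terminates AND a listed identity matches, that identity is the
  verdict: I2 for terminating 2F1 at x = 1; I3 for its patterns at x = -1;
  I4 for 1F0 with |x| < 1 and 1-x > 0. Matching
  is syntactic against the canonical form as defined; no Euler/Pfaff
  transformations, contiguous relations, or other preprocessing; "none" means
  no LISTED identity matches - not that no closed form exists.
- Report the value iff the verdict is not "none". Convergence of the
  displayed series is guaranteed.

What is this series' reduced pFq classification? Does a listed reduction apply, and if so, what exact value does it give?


Prefactor \frac{4}{5}, argument \frac{2}{3}: 0F0 with upper {-} over lower {-}. Verdict: the exponential series (I5) applies (the 0F0 exponential series at x = \frac{2}{3}). Its exact value is \frac{4}{5} \cdot e^{\frac{2}{3}}.

First insight: from the first term \frac{4}{5}: roots of the ratio polynomials (prefactor 4/5) are the negated parameters.
Consecutive-term ratio: r(k) = \frac{2}{3} * 1 / [(k+1)] - rational in k. x = \frac{2}{3}; t_0 = \frac{4}{5}; negate the roots.


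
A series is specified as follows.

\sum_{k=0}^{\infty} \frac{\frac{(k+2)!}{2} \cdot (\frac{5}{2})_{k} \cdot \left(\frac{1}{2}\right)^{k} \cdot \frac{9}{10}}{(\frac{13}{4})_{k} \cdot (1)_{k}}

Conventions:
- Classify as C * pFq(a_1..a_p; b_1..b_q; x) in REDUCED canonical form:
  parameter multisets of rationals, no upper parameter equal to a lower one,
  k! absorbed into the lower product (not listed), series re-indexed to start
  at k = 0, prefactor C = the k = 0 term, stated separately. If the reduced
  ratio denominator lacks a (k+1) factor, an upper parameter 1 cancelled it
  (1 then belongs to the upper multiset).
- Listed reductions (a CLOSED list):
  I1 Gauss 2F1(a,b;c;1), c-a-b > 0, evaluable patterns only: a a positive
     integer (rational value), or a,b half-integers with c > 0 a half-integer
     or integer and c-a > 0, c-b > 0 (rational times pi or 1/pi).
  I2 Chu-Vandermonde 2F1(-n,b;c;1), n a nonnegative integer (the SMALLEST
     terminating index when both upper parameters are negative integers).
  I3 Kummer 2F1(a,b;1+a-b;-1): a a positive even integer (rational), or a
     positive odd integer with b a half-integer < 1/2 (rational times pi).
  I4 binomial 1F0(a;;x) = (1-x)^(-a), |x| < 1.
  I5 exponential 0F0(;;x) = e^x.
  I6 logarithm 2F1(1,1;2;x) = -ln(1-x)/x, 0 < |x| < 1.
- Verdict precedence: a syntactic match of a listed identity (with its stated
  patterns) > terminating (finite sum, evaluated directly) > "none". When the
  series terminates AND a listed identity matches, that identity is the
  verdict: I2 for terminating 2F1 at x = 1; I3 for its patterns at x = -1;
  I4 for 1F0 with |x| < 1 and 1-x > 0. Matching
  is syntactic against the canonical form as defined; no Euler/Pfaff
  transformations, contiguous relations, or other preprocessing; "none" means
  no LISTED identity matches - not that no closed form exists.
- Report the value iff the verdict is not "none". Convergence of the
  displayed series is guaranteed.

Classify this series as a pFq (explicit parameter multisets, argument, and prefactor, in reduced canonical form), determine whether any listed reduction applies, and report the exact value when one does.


x = \frac{1}{2} here; the reduced form reads 2F1, upper {\frac{5}{2}, 3}, lower {\frac{13}{4}}, C = \frac{9}{10}. Verdict: none - this 2F1 at x = \frac{1}{2} matches no listed pattern, and upper {\frac{5}{2}, 3} holds no stopper.

First insight: from the first term \frac{9}{10}: the factorial ratio (prefactor 9/10) (k+a-1)!/(a-1)! is a rising factorial (a)_k.
Ratio: r(k) = \frac{1}{2} * (k+\frac{5}{2}) (k+3) / [(k+\frac{13}{4}) (k+1)] - poly over poly, x = \frac{1}{2} from leading terms; C = \frac{9}{10} at k = 0.


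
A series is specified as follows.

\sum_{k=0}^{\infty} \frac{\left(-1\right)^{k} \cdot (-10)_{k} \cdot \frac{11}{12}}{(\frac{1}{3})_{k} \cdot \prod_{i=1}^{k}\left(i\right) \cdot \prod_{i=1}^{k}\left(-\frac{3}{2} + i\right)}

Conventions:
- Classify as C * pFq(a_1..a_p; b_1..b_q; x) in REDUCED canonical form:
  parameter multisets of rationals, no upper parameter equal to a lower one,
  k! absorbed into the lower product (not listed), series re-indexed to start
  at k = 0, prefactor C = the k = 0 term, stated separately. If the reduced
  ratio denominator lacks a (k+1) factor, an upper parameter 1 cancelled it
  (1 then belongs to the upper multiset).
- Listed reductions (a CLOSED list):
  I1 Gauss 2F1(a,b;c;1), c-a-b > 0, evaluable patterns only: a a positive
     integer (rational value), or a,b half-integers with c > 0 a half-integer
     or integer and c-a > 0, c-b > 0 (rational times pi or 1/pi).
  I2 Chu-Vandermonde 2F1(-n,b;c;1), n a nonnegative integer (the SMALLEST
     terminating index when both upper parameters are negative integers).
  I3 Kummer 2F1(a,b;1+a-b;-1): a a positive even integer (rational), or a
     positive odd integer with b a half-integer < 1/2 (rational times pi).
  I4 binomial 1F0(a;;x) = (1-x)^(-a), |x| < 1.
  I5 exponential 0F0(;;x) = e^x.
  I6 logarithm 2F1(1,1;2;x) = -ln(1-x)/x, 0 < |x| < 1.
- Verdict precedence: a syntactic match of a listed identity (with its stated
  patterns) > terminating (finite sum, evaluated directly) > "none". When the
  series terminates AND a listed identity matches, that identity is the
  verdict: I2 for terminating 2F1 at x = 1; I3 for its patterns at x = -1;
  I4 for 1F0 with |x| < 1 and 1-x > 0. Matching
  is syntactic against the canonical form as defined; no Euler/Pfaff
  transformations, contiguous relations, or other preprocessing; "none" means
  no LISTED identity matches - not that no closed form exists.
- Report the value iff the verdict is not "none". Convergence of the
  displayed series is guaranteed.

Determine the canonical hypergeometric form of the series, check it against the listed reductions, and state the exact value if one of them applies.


x = -1 here; the reduced form reads 1F2, upper {-10}, lower {-\frac{1}{2}, \frac{1}{3}}, C = \frac{11}{12}. Verdict: terminating (-10 upstairs). 11 nonzero terms in all; added directly. Its exact value is -\frac{5965970893832069}{7723378162500}.

Key observation: t_0 being \frac{11}{12}, the product of the first k integers (C = 11/12, x = -1) is k!.
Step ratio: r(k) = -1 * (k-10) / [(k-\frac{1}{2}) (k+\frac{1}{3}) (k+1)] - rational in k, leading ratio -1; with t_0 = \frac{11}{12}, classification follows.


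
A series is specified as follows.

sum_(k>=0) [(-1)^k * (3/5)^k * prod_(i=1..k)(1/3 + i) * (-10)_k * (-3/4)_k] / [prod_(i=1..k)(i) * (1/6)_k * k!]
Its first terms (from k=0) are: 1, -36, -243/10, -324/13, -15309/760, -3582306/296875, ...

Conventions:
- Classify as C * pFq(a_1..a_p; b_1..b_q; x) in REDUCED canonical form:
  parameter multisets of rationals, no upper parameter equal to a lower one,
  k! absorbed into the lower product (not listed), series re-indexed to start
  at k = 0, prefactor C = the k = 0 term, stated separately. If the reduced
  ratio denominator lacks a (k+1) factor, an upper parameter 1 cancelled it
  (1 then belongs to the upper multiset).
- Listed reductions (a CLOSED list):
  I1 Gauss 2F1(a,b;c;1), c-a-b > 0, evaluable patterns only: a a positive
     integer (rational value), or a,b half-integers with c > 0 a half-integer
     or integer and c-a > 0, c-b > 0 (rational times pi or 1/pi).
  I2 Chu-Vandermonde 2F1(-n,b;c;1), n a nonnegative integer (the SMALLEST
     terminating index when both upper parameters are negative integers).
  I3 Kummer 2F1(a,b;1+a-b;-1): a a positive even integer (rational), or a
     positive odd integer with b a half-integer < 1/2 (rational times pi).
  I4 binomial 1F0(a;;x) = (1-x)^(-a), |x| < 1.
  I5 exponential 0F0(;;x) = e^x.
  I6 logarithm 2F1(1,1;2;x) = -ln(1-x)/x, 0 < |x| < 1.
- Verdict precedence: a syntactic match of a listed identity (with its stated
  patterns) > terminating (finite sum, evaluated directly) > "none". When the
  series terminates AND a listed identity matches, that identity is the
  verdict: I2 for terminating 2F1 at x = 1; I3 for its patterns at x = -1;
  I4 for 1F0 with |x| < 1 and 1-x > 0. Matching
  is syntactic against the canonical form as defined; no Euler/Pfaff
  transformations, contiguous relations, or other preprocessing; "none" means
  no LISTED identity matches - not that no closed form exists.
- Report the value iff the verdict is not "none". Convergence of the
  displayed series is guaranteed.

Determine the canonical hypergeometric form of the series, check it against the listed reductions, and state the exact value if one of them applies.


First insight: t_0 = 1 here, and the lower running product (C = 1) is a rising factorial.
Consecutive-term ratio: r(k) = (-3/5) * (k-10) (k-3/4) (k+4/3) / [(k+1/6) (k+1) (k+1)] - rational in k. x = (-3/5); t_0 = 1; negate the roots.

This is 1 * 3F2(-10, -3/4, 4/3; 1/6, 1; -3/5) in reduced canonical form. Verdict: terminating. With -10 upstairs the series is a 11-term polynomial sum; evaluated term by term. Hence: -277469396852941309/2244105500000000.


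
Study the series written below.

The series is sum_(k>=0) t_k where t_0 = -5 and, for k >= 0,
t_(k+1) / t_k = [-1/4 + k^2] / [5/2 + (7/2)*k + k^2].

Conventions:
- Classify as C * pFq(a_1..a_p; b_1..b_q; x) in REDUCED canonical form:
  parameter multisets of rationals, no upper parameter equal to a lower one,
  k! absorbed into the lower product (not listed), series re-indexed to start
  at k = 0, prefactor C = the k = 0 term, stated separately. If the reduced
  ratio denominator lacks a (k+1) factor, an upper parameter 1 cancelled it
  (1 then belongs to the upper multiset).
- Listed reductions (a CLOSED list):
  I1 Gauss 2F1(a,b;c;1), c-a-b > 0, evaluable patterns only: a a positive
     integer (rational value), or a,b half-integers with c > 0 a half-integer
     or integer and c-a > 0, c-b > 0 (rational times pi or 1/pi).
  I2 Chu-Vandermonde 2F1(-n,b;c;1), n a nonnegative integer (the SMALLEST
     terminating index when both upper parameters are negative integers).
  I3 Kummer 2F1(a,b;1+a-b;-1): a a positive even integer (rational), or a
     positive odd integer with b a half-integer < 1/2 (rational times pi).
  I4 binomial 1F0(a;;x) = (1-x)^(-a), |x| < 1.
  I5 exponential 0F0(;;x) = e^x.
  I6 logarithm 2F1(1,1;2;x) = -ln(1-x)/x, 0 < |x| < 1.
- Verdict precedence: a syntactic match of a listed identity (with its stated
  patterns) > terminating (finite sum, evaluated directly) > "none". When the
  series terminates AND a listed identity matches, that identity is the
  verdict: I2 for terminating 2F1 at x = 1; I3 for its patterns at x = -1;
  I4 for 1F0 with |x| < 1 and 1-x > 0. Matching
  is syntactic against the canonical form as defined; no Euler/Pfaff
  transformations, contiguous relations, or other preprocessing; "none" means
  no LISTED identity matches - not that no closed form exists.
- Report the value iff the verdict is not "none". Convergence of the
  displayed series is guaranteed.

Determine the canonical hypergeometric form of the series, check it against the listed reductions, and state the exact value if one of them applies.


Prefactor -5, argument 1: 2F1 with upper {-1/2, 1/2} over lower {5/2}. Verdict: the half-integer Gauss pattern (I1) matches (x = 1; upper {-1/2, 1/2} half-integers, c = 5/2 in the evaluable pattern). Value: (-45/32) * pi.

Structural cue: x = 1 and factor the ratio over Q (prefactor -5): negated roots = parameters.
Adjacent-term ratio: r(k) = 1 * (k-1/2) (k+1/2) / [(k+5/2) (k+1)] - rational in k, leading ratio 1; with t_0 = -5, classification follows.


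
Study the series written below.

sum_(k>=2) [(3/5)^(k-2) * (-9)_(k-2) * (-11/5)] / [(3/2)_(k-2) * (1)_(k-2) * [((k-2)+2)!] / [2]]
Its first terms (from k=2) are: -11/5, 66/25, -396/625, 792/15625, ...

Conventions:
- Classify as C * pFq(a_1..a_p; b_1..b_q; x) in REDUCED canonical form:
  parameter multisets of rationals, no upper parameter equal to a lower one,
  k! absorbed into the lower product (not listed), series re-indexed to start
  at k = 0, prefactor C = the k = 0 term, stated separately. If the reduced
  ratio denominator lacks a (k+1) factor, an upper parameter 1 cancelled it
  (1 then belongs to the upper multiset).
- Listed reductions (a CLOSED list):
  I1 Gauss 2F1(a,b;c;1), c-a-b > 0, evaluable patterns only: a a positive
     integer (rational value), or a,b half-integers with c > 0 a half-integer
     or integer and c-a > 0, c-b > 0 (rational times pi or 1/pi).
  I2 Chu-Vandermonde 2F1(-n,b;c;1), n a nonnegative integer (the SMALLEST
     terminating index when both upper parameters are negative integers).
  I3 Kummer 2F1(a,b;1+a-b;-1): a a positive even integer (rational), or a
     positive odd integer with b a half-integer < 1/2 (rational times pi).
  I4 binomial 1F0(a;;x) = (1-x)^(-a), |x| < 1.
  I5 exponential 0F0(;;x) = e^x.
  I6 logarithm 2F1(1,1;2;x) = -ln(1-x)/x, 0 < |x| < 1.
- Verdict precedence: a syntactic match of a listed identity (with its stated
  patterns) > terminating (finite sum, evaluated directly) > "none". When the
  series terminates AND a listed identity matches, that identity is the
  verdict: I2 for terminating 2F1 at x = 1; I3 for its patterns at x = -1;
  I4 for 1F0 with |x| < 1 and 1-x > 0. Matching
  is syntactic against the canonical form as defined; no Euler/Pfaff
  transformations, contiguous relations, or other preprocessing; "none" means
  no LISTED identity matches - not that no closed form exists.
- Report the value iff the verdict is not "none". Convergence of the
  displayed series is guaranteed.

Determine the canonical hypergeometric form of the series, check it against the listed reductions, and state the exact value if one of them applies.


With C = -11/5: the canonical form is 1F2(-9; 3/2, 3; 3/5). Verdict: terminating - upper parameter -9 makes this a finite sum (last index 9), evaluated exactly. Its exact value is -1997143698737923/13813848876953125.

First insight: from the first term -11/5: the denominator's factorial ratio (C = -11/5, x = 3/5) is a lower Pochhammer.
Ratio: r(k) = (3/5) * (k-9) / [(k+3/2) (k+3) (k+1)] - poly over poly, x = (3/5) from leading terms; C = -11/5 at k = 0.


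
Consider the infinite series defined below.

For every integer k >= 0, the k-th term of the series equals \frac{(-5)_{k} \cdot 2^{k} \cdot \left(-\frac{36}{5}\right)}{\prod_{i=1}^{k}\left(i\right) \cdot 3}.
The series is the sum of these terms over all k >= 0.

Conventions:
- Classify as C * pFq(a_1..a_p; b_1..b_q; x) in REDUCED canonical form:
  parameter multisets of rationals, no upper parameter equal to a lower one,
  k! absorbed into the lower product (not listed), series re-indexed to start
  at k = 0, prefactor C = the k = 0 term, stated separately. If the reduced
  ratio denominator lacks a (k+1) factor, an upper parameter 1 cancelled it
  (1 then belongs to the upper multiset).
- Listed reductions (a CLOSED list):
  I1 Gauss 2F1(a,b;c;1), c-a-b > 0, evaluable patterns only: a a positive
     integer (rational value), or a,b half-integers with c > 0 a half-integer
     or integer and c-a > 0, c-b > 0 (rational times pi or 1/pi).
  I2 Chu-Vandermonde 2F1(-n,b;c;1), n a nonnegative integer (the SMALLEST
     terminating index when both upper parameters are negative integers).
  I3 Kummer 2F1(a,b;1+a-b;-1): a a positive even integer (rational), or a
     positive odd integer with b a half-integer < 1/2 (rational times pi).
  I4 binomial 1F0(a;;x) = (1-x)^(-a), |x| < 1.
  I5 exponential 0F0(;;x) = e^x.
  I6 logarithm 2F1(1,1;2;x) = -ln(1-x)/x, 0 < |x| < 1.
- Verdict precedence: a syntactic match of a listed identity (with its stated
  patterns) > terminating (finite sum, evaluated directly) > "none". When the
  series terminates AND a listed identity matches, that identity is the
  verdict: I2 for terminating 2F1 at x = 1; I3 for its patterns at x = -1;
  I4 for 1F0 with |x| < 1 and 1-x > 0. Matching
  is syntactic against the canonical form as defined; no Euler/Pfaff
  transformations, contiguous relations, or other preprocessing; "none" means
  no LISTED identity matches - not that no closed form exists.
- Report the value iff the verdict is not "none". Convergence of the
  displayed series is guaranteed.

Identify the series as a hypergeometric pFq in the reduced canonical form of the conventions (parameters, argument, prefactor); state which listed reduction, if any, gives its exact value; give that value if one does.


Key observation: x = 2 and the product of the first k integers (prefactor -12/5) is k!.
Adjacent-term ratio: r(k) = 2 * (k-5) / [(k+1)] - rational in k, leading ratio 2; with t_0 = -\frac{12}{5}, classification follows.

The series (x = 2) is 1F0: upper {-5}, lower {-}, prefactor -\frac{12}{5}. Verdict: terminating - upper -5 stops the sum at k = 5; the 6 terms are added exactly. Exact value: \frac{12}{5}.


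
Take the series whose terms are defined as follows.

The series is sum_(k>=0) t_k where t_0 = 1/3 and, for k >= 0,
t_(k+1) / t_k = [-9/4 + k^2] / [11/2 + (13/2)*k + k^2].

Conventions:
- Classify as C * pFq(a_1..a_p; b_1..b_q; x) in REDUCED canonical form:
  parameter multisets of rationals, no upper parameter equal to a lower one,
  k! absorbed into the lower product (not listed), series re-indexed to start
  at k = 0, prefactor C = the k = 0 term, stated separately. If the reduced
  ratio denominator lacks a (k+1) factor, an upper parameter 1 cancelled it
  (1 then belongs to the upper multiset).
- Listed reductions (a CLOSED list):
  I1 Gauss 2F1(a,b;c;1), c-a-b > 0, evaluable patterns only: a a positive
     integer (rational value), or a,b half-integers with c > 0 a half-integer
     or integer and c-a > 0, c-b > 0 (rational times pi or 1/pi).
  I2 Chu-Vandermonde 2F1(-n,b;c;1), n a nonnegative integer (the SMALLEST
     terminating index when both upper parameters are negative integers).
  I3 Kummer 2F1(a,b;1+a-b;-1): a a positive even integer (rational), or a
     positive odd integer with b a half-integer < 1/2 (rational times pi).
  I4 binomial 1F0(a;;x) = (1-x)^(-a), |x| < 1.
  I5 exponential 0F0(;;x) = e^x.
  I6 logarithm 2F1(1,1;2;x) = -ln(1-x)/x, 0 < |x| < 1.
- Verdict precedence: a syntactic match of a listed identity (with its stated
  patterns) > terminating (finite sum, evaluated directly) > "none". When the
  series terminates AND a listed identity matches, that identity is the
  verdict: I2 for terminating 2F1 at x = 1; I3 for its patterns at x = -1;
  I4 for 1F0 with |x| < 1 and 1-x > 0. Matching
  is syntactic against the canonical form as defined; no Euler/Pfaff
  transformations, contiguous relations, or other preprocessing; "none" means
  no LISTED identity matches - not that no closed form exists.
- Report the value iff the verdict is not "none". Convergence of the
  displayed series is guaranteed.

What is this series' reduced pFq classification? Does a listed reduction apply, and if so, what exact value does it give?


Structural cue: x = 1 and factor the ratio over Q (prefactor 1/3): negated roots = parameters.
Consecutive-term ratio: r(k) = 1 * (k-3/2) (k+3/2) / [(k+11/2) (k+1)] ; factor over Q: parameters, x = 1, and C = 1/3.

At argument 1: a 2F1 with upper {-3/2, 3/2}, lower {11/2}, scaled by C = 1/3. Verdict at x = 1: Gauss (I1, half-integer pattern) matches (x = 1; upper {-3/2, 3/2} half-integers, c = 11/2 in the evaluable pattern). Value: (2205/32768) * pi.
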